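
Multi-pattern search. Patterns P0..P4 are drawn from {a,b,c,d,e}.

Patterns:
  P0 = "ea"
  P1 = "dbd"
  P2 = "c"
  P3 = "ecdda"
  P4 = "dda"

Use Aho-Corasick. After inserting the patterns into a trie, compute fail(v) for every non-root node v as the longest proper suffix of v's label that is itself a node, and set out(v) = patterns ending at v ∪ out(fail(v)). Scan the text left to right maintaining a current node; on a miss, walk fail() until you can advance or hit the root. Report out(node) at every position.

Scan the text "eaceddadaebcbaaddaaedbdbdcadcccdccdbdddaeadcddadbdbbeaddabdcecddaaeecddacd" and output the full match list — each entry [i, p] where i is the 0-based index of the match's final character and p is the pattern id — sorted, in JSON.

Build automaton:
Trie nodes:
  0='ε' goto c→6 d→3 e→1
  1='e' goto a→2 c→7
  2='ea' goto ·  ←P0
  3='d' goto b→4 d→11
  4='db' goto d→5
  5='dbd' goto ·  ←P1
  6='c' goto ·  ←P2
  7='ec' goto d→8
  8='ecd' goto d→9
  9='ecdd' goto a→10
  10='ecdda' goto ·  ←P3
  11='dd' goto a→12
  12='dda' goto ·  ←P4

BFS fail/out derivation:
  fail(1) 'e': from fail(0)=0 chase 'e': 0 ⇒ 0;  out=∅∪out(0)=∅
  fail(3) 'd': from fail(0)=0 chase 'd': 0 ⇒ 0;  out=∅∪out(0)=∅
  fail(6) 'c': from fail(0)=0 chase 'c': 0 ⇒ 0;  out={2}∪out(0)={2}
  fail(2) 'ea': from fail(1)=0 chase 'a': 0 ⇒ 0;  out={0}∪out(0)={0}
  fail(4) 'db': from fail(3)=0 chase 'b': 0 ⇒ 0;  out=∅∪out(0)=∅
  fail(7) 'ec': from fail(1)=0 chase 'c': 0 ⇒ 6;  out=∅∪out(6)={2}
  fail(11) 'dd': from fail(3)=0 chase 'd': 0 ⇒ 3;  out=∅∪out(3)=∅
  fail(5) 'dbd': from fail(4)=0 chase 'd': 0 ⇒ 3;  out={1}∪out(3)={1}
  fail(8) 'ecd': from fail(7)=6 chase 'd': 6→0 ⇒ 3;  out=∅∪out(3)=∅
  fail(12) 'dda': from fail(11)=3 chase 'a': 3→0 ⇒ 0;  out={4}∪out(0)={4}
  fail(9) 'ecdd': from fail(8)=3 chase 'd': 3 ⇒ 11;  out=∅∪out(11)=∅
  fail(10) 'ecdda': from fail(9)=11 chase 'a': 11 ⇒ 12;  out={3}∪out(12)={3,4}

Scan:
[0] read 'e'  n0⇒n1
[1] read 'a'  n1⇒n2  ** P0@[0:1]
[2] read 'c'  n2⇒n6 (via fail)  ** P2@[2:2]
[3] read 'e'  n6⇒n1 (via fail)
[4] read 'd'  n1⇒n3 (via fail)
[5] read 'd'  n3⇒n11
[6] read 'a'  n11⇒n12  ** P4@[4:6]
[7] read 'd'  n12⇒n3 (via fail)
[8] read 'a'  n3⇒n0 (via fail)
[9] read 'e'  n0⇒n1
[10] read 'b'  n1⇒n0 (via fail)
[11] read 'c'  n0⇒n6  ** P2@[11:11]
[12] read 'b'  n6⇒n0 (via fail)
[13] read 'a'  n0⇒n0
[14] read 'a'  n0⇒n0
[15] read 'd'  n0⇒n3
[16] read 'd'  n3⇒n11
[17] read 'a'  n11⇒n12  ** P4@[15:17]
[18] read 'a'  n12⇒n0 (via fail)
[19] read 'e'  n0⇒n1
[20] read 'd'  n1⇒n3 (via fail)
[21] read 'b'  n3⇒n4
[22] read 'd'  n4⇒n5  ** P1@[20:22]
[23] read 'b'  n5⇒n4 (via fail)
[24] read 'd'  n4⇒n5  ** P1@[22:24]
[25] read 'c'  n5⇒n6 (via fail)  ** P2@[25:25]
[26] read 'a'  n6⇒n0 (via fail)
[27] read 'd'  n0⇒n3
[28] read 'c'  n3⇒n6 (via fail)  ** P2@[28:28]
[29] read 'c'  n6⇒n6 (via fail)  ** P2@[29:29]
[30] read 'c'  n6⇒n6 (via fail)  ** P2@[30:30]
[31] read 'd'  n6⇒n3 (via fail)
[32] read 'c'  n3⇒n6 (via fail)  ** P2@[32:32]
[33] read 'c'  n6⇒n6 (via fail)  ** P2@[33:33]
[34] read 'd'  n6⇒n3 (via fail)
[35] read 'b'  n3⇒n4
[36] read 'd'  n4⇒n5  ** P1@[34:36]
[37] read 'd'  n5⇒n11 (via fail)
[38] read 'd'  n11⇒n11 (via fail)
[39] read 'a'  n11⇒n12  ** P4@[37:39]
[40] read 'e'  n12⇒n1 (via fail)
[41] read 'a'  n1⇒n2  ** P0@[40:41]
[42] read 'd'  n2⇒n3 (via fail)
[43] read 'c'  n3⇒n6 (via fail)  ** P2@[43:43]
[44] read 'd'  n6⇒n3 (via fail)
[45] read 'd'  n3⇒n11
[46] read 'a'  n11⇒n12  ** P4@[44:46]
[47] read 'd'  n12⇒n3 (via fail)
[48] read 'b'  n3⇒n4
[49] read 'd'  n4⇒n5  ** P1@[47:49]
[50] read 'b'  n5⇒n4 (via fail)
[51] read 'b'  n4⇒n0 (via fail)
[52] read 'e'  n0⇒n1
[53] read 'a'  n1⇒n2  ** P0@[52:53]
[54] read 'd'  n2⇒n3 (via fail)
[55] read 'd'  n3⇒n11
[56] read 'a'  n11⇒n12  ** P4@[54:56]
[57] read 'b'  n12⇒n0 (via fail)
[58] read 'd'  n0⇒n3
[59] read 'c'  n3⇒n6 (via fail)  ** P2@[59:59]
[60] read 'e'  n6⇒n1 (via fail)
[61] read 'c'  n1⇒n7  ** P2@[61:61]
[62] read 'd'  n7⇒n8
[63] read 'd'  n8⇒n9
[64] read 'a'  n9⇒n10  ** P3@[60:64],P4@[62:64]
[65] read 'a'  n10⇒n0 (via fail)
[66] read 'e'  n0⇒n1
[67] read 'e'  n1⇒n1 (via fail)
[68] read 'c'  n1⇒n7  ** P2@[68:68]
[69] read 'd'  n7⇒n8
[70] read 'd'  n8⇒n9
[71] read 'a'  n9⇒n10  ** P3@[67:71],P4@[69:71]
[72] read 'c'  n10⇒n6 (via fail)  ** P2@[72:72]
[73] read 'd'  n6⇒n3 (via fail)

Matches: [[1,0],[2,2],[6,4],[11,2],[17,4],[22,1],[24,1],[25,2],[28,2],[29,2],[30,2],[32,2],[33,2],[36,1],[39,4],[41,0],[43,2],[46,4],[49,1],[53,0],[56,4],[59,2],[61,2],[64,3],[64,4],[68,2],[71,3],[71,4],[72,2]]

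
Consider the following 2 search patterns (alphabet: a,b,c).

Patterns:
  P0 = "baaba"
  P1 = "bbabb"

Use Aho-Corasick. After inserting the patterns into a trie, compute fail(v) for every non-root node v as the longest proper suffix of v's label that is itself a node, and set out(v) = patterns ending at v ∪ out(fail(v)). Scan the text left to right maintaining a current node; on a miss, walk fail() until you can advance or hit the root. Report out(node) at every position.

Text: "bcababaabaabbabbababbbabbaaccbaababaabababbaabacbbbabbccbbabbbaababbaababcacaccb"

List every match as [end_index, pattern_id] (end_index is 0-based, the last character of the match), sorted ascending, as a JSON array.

Construct AC machine:
Trie (insert patterns):
  n0 'ε': b→1
  n1 'b': a→2 b→6
  n2 'ba': a→3
  n3 'baa': b→4
  n4 'baab': a→5
  n5 'baaba': ·  ←P0
  n6 'bb': a→7
  n7 'bba': b→8
  n8 'bbab': b→9
  n9 'bbabb': ·  ←P1

BFS fail/out derivation:
  n1('b'): parent n0 fail=0; on 'b' 0 → fail=0;  out ∅∪∅=∅
  n2('ba'): parent n1 fail=0; on 'a' 0 → fail=0;  out ∅∪∅=∅
  n6('bb'): parent n1 fail=0; on 'b' 0 → fail=1;  out ∅∪∅=∅
  n3('baa'): parent n2 fail=0; on 'a' 0 → fail=0;  out ∅∪∅=∅
  n7('bba'): parent n6 fail=1; on 'a' 1 → fail=2;  out ∅∪∅=∅
  n4('baab'): parent n3 fail=0; on 'b' 0 → fail=1;  out ∅∪∅=∅
  n8('bbab'): parent n7 fail=2; on 'b' 2→0 → fail=1;  out ∅∪∅=∅
  n5('baaba'): parent n4 fail=1; on 'a' 1 → fail=2;  out {0}∪∅={0}
  n9('bbabb'): parent n8 fail=1; on 'b' 1 → fail=6;  out {1}∪∅={1}

Scan:
[0] read 'b'  n0⇒n1
[1] read 'c'  n1⇒n0 (via fail)
[2] read 'a'  n0⇒n0
[3] read 'b'  n0⇒n1
[4] read 'a'  n1⇒n2
[5] read 'b'  n2⇒n1 (via fail)
[6] read 'a'  n1⇒n2
[7] read 'a'  n2⇒n3
[8] read 'b'  n3⇒n4
[9] read 'a'  n4⇒n5  → match P0@[5:9]
[10] read 'a'  n5⇒n3 (via fail)
[11] read 'b'  n3⇒n4
[12] read 'b'  n4⇒n6 (via fail)
[13] read 'a'  n6⇒n7
[14] read 'b'  n7⇒n8
[15] read 'b'  n8⇒n9  → match P1@[11:15]
[16] read 'a'  n9⇒n7 (via fail)
[17] read 'b'  n7⇒n8
[18] read 'a'  n8⇒n2 (via fail)
[19] read 'b'  n2⇒n1 (via fail)
[20] read 'b'  n1⇒n6
[21] read 'b'  n6⇒n6 (via fail)
[22] read 'a'  n6⇒n7
[23] read 'b'  n7⇒n8
[24] read 'b'  n8⇒n9  → match P1@[20:24]
[25] read 'a'  n9⇒n7 (via fail)
[26] read 'a'  n7⇒n3 (via fail)
[27] read 'c'  n3⇒n0 (via fail)
[28] read 'c'  n0⇒n0
[29] read 'b'  n0⇒n1
[30] read 'a'  n1⇒n2
[31] read 'a'  n2⇒n3
[32] read 'b'  n3⇒n4
[33] read 'a'  n4⇒n5  → match P0@[29:33]
[34] read 'b'  n5⇒n1 (via fail)
[35] read 'a'  n1⇒n2
[36] read 'a'  n2⇒n3
[37] read 'b'  n3⇒n4
[38] read 'a'  n4⇒n5  → match P0@[34:38]
[39] read 'b'  n5⇒n1 (via fail)
[40] read 'a'  n1⇒n2
[41] read 'b'  n2⇒n1 (via fail)
[42] read 'b'  n1⇒n6
[43] read 'a'  n6⇒n7
[44] read 'a'  n7⇒n3 (via fail)
[45] read 'b'  n3⇒n4
[46] read 'a'  n4⇒n5  → match P0@[42:46]
[47] read 'c'  n5⇒n0 (via fail)
[48] read 'b'  n0⇒n1
[49] read 'b'  n1⇒n6
[50] read 'b'  n6⇒n6 (via fail)
[51] read 'a'  n6⇒n7
[52] read 'b'  n7⇒n8
[53] read 'b'  n8⇒n9  → match P1@[49:53]
[54] read 'c'  n9⇒n0 (via fail)
[55] read 'c'  n0⇒n0
[56] read 'b'  n0⇒n1
[57] read 'b'  n1⇒n6
[58] read 'a'  n6⇒n7
[59] read 'b'  n7⇒n8
[60] read 'b'  n8⇒n9  → match P1@[56:60]
[61] read 'b'  n9⇒n6 (via fail)
[62] read 'a'  n6⇒n7
[63] read 'a'  n7⇒n3 (via fail)
[64] read 'b'  n3⇒n4
[65] read 'a'  n4⇒n5  → match P0@[61:65]
[66] read 'b'  n5⇒n1 (via fail)
[67] read 'b'  n1⇒n6
[68] read 'a'  n6⇒n7
[69] read 'a'  n7⇒n3 (via fail)
[70] read 'b'  n3⇒n4
[71] read 'a'  n4⇒n5  → match P0@[67:71]
[72] read 'b'  n5⇒n1 (via fail)
[73] read 'c'  n1⇒n0 (via fail)
[74] read 'a'  n0⇒n0
[75] read 'c'  n0⇒n0
[76] read 'a'  n0⇒n0
[77] read 'c'  n0⇒n0
[78] read 'c'  n0⇒n0
[79] read 'b'  n0⇒n1

Matches: [[9,0],[15,1],[24,1],[33,0],[38,0],[46,0],[53,1],[60,1],[65,0],[71,0]]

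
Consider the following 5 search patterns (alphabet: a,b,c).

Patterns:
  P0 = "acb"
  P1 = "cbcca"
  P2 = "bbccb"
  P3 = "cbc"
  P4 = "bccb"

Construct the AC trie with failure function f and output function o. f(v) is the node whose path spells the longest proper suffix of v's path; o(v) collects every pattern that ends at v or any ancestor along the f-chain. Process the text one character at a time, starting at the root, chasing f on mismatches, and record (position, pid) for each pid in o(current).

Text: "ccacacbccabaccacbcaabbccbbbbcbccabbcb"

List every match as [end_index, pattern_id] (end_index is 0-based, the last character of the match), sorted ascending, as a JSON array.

Construct AC machine:
Trie nodes:
  n0 'ε': a→1 b→9 c→4
  n1 'a': c→2
  n2 'ac': b→3
  n3 'acb': ·  ←P0
  n4 'c': b→5
  n5 'cb': c→6
  n6 'cbc': c→7  ←P3
  n7 'cbcc': a→8
  n8 'cbcca': ·  ←P1
  n9 'b': b→10 c→14
  n10 'bb': c→11
  n11 'bbc': c→12
  n12 'bbcc': b→13
  n13 'bbccb': ·  ←P2
  n14 'bc': c→15
  n15 'bcc': b→16
  n16 'bccb': ·  ←P4

BFS fail/out derivation:
  n1('a'): parent n0 fail=0; on 'a' 0 → fail=0;  out ∅∪∅=∅
  n4('c'): parent n0 fail=0; on 'c' 0 → fail=0;  out ∅∪∅=∅
  n9('b'): parent n0 fail=0; on 'b' 0 → fail=0;  out ∅∪∅=∅
  n2('ac'): parent n1 fail=0; on 'c' 0 → fail=4;  out ∅∪∅=∅
  n5('cb'): parent n4 fail=0; on 'b' 0 → fail=9;  out ∅∪∅=∅
  n10('bb'): parent n9 fail=0; on 'b' 0 → fail=9;  out ∅∪∅=∅
  n14('bc'): parent n9 fail=0; on 'c' 0 → fail=4;  out ∅∪∅=∅
  n3('acb'): parent n2 fail=4; on 'b' 4 → fail=5;  out {0}∪∅={0}
  n6('cbc'): parent n5 fail=9; on 'c' 9 → fail=14;  out {3}∪∅={3}
  n11('bbc'): parent n10 fail=9; on 'c' 9 → fail=14;  out ∅∪∅=∅
  n15('bcc'): parent n14 fail=4; on 'c' 4→0 → fail=4;  out ∅∪∅=∅
  n7('cbcc'): parent n6 fail=14; on 'c' 14 → fail=15;  out ∅∪∅=∅
  n12('bbcc'): parent n11 fail=14; on 'c' 14 → fail=15;  out ∅∪∅=∅
  n16('bccb'): parent n15 fail=4; on 'b' 4 → fail=5;  out {4}∪∅={4}
  n8('cbcca'): parent n7 fail=15; on 'a' 15→4→0 → fail=1;  out {1}∪∅={1}
  n13('bbccb'): parent n12 fail=15; on 'b' 15 → fail=16;  out {2}∪{4}={2,4}

Run:
pos 0 'c': at 4
pos 1 'c': at 4 ·f
pos 2 'a': at 1 ·f
pos 3 'c': at 2
pos 4 'a': at 1 ·f
pos 5 'c': at 2
pos 6 'b': at 3  emit P0@[4:6]
pos 7 'c': at 6 ·f  emit P3@[5:7]
pos 8 'c': at 7
pos 9 'a': at 8  emit P1@[5:9]
pos 10 'b': at 9 ·f
pos 11 'a': at 1 ·f
pos 12 'c': at 2
pos 13 'c': at 4 ·f
pos 14 'a': at 1 ·f
pos 15 'c': at 2
pos 16 'b': at 3  emit P0@[14:16]
pos 17 'c': at 6 ·f  emit P3@[15:17]
pos 18 'a': at 1 ·f
pos 19 'a': at 1 ·f
pos 20 'b': at 9 ·f
pos 21 'b': at 10
pos 22 'c': at 11
pos 23 'c': at 12
pos 24 'b': at 13  emit P2@[20:24],P4@[21:24]
pos 25 'b': at 10 ·f
pos 26 'b': at 10 ·f
pos 27 'b': at 10 ·f
pos 28 'c': at 11
pos 29 'b': at 5 ·f
pos 30 'c': at 6  emit P3@[28:30]
pos 31 'c': at 7
pos 32 'a': at 8  emit P1@[28:32]
pos 33 'b': at 9 ·f
pos 34 'b': at 10
pos 35 'c': at 11
pos 36 'b': at 5 ·f

All matches (sorted): [[6,0],[7,3],[9,1],[16,0],[17,3],[24,2],[24,4],[30,3],[32,1]]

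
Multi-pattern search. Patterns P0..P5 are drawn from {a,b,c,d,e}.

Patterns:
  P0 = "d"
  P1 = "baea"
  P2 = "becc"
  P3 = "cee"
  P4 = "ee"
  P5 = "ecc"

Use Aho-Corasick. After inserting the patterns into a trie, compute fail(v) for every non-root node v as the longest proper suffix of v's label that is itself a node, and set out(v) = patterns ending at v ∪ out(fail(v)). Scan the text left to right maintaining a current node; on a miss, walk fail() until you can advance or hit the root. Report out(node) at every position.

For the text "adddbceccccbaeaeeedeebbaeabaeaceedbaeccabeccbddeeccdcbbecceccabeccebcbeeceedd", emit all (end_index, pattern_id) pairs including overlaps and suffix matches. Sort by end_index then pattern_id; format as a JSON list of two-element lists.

Build:
Trie (insert patterns):
  n0 'ε': b→2 c→9 d→1 e→12
  n1 'd': ·  ←P0
  n2 'b': a→3 e→6
  n3 'ba': e→4
  n4 'bae': a→5
  n5 'baea': ·  ←P1
  n6 'be': c→7
  n7 'bec': c→8
  n8 'becc': ·  ←P2
  n9 'c': e→10
  n10 'ce': e→11
  n11 'cee': ·  ←P3
  n12 'e': c→14 e→13
  n13 'ee': ·  ←P4
  n14 'ec': c→15
  n15 'ecc': ·  ←P5

BFS fail/out derivation:
  n1('d'): parent n0 fail=0; on 'd' 0 → fail=0;  out {0}∪∅={0}
  n2('b'): parent n0 fail=0; on 'b' 0 → fail=0;  out ∅∪∅=∅
  n9('c'): parent n0 fail=0; on 'c' 0 → fail=0;  out ∅∪∅=∅
  n12('e'): parent n0 fail=0; on 'e' 0 → fail=0;  out ∅∪∅=∅
  n3('ba'): parent n2 fail=0; on 'a' 0 → fail=0;  out ∅∪∅=∅
  n6('be'): parent n2 fail=0; on 'e' 0 → fail=12;  out ∅∪∅=∅
  n10('ce'): parent n9 fail=0; on 'e' 0 → fail=12;  out ∅∪∅=∅
  n13('ee'): parent n12 fail=0; on 'e' 0 → fail=12;  out {4}∪∅={4}
  n14('ec'): parent n12 fail=0; on 'c' 0 → fail=9;  out ∅∪∅=∅
  n4('bae'): parent n3 fail=0; on 'e' 0 → fail=12;  out ∅∪∅=∅
  n7('bec'): parent n6 fail=12; on 'c' 12 → fail=14;  out ∅∪∅=∅
  n11('cee'): parent n10 fail=12; on 'e' 12 → fail=13;  out {3}∪{4}={3,4}
  n15('ecc'): parent n14 fail=9; on 'c' 9→0 → fail=9;  out {5}∪∅={5}
  n5('baea'): parent n4 fail=12; on 'a' 12→0 → fail=0;  out {1}∪∅={1}
  n8('becc'): parent n7 fail=14; on 'c' 14 → fail=15;  out {2}∪{5}={2,5}

Text stream:
i=0 'a': node 0→0
i=1 'd': node 0→1  ** P0@[1:1]
i=2 'd': node 1→1 ·f  ** P0@[2:2]
i=3 'd': node 1→1 ·f  ** P0@[3:3]
i=4 'b': node 1→2 ·f
i=5 'c': node 2→9 ·f
i=6 'e': node 9→10
i=7 'c': node 10→14 ·f
i=8 'c': node 14→15  ** P5@[6:8]
i=9 'c': node 15→9 ·f
i=10 'c': node 9→9 ·f
i=11 'b': node 9→2 ·f
i=12 'a': node 2→3
i=13 'e': node 3→4
i=14 'a': node 4→5  ** P1@[11:14]
i=15 'e': node 5→12 ·f
i=16 'e': node 12→13  ** P4@[15:16]
i=17 'e': node 13→13 ·f  ** P4@[16:17]
i=18 'd': node 13→1 ·f  ** P0@[18:18]
i=19 'e': node 1→12 ·f
i=20 'e': node 12→13  ** P4@[19:20]
i=21 'b': node 13→2 ·f
i=22 'b': node 2→2 ·f
i=23 'a': node 2→3
i=24 'e': node 3→4
i=25 'a': node 4→5  ** P1@[22:25]
i=26 'b': node 5→2 ·f
i=27 'a': node 2→3
i=28 'e': node 3→4
i=29 'a': node 4→5  ** P1@[26:29]
i=30 'c': node 5→9 ·f
i=31 'e': node 9→10
i=32 'e': node 10→11  ** P3@[30:32],P4@[31:32]
i=33 'd': node 11→1 ·f  ** P0@[33:33]
i=34 'b': node 1→2 ·f
i=35 'a': node 2→3
i=36 'e': node 3→4
i=37 'c': node 4→14 ·f
i=38 'c': node 14→15  ** P5@[36:38]
i=39 'a': node 15→0 ·f
i=40 'b': node 0→2
i=41 'e': node 2→6
i=42 'c': node 6→7
i=43 'c': node 7→8  ** P2@[40:43],P5@[41:43]
i=44 'b': node 8→2 ·f
i=45 'd': node 2→1 ·f  ** P0@[45:45]
i=46 'd': node 1→1 ·f  ** P0@[46:46]
i=47 'e': node 1→12 ·f
i=48 'e': node 12→13  ** P4@[47:48]
i=49 'c': node 13→14 ·f
i=50 'c': node 14→15  ** P5@[48:50]
i=51 'd': node 15→1 ·f  ** P0@[51:51]
i=52 'c': node 1→9 ·f
i=53 'b': node 9→2 ·f
i=54 'b': node 2→2 ·f
i=55 'e': node 2→6
i=56 'c': node 6→7
i=57 'c': node 7→8  ** P2@[54:57],P5@[55:57]
i=58 'e': node 8→10 ·f
i=59 'c': node 10→14 ·f
i=60 'c': node 14→15  ** P5@[58:60]
i=61 'a': node 15→0 ·f
i=62 'b': node 0→2
i=63 'e': node 2→6
i=64 'c': node 6→7
i=65 'c': node 7→8  ** P2@[62:65],P5@[63:65]
i=66 'e': node 8→10 ·f
i=67 'b': node 10→2 ·f
i=68 'c': node 2→9 ·f
i=69 'b': node 9→2 ·f
i=70 'e': node 2→6
i=71 'e': node 6→13 ·f  ** P4@[70:71]
i=72 'c': node 13→14 ·f
i=73 'e': node 14→10 ·f
i=74 'e': node 10→11  ** P3@[72:74],P4@[73:74]
i=75 'd': node 11→1 ·f  ** P0@[75:75]
i=76 'd': node 1→1 ·f  ** P0@[76:76]

Matches: [[1,0],[2,0],[3,0],[8,5],[14,1],[16,4],[17,4],[18,0],[20,4],[25,1],[29,1],[32,3],[32,4],[33,0],[38,5],[43,2],[43,5],[45,0],[46,0],[48,4],[50,5],[51,0],[57,2],[57,5],[60,5],[65,2],[65,5],[71,4],[74,3],[74,4],[75,0],[76,0]]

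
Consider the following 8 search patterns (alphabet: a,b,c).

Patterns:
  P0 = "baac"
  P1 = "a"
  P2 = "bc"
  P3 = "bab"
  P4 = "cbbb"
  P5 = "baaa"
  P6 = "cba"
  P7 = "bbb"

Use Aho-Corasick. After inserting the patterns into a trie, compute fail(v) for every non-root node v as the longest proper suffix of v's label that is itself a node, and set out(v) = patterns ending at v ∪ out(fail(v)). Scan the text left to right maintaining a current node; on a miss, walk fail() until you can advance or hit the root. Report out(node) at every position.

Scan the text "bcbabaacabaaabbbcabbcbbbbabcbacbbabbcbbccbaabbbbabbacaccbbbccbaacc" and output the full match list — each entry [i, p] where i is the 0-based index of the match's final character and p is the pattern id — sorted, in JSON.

Construct AC machine:
Trie nodes:
  0='ε' goto a→5 b→1 c→8
  1='b' goto a→2 b→14 c→6
  2='ba' goto a→3 b→7
  3='baa' goto a→12 c→4
  4='baac' goto ·  [P0 ends]
  5='a' goto ·  [P1 ends]
  6='bc' goto ·  [P2 ends]
  7='bab' goto ·  [P3 ends]
  8='c' goto b→9
  9='cb' goto a→13 b→10
  10='cbb' goto b→11
  11='cbbb' goto ·  [P4 ends]
  12='baaa' goto ·  [P5 ends]
  13='cba' goto ·  [P6 ends]
  14='bb' goto b→15
  15='bbb' goto ·  [P7 ends]

Failure links (BFS by depth):
  fail(1) 'b': from fail(0)=0 chase 'b': 0 ⇒ 0;  out=∅∪out(0)=∅
  fail(5) 'a': from fail(0)=0 chase 'a': 0 ⇒ 0;  out={1}∪out(0)={1}
  fail(8) 'c': from fail(0)=0 chase 'c': 0 ⇒ 0;  out=∅∪out(0)=∅
  fail(2) 'ba': from fail(1)=0 chase 'a': 0 ⇒ 5;  out=∅∪out(5)={1}
  fail(6) 'bc': from fail(1)=0 chase 'c': 0 ⇒ 8;  out={2}∪out(8)={2}
  fail(9) 'cb': from fail(8)=0 chase 'b': 0 ⇒ 1;  out=∅∪out(1)=∅
  fail(14) 'bb': from fail(1)=0 chase 'b': 0 ⇒ 1;  out=∅∪out(1)=∅
  fail(3) 'baa': from fail(2)=5 chase 'a': 5→0 ⇒ 5;  out=∅∪out(5)={1}
  fail(7) 'bab': from fail(2)=5 chase 'b': 5→0 ⇒ 1;  out={3}∪out(1)={3}
  fail(10) 'cbb': from fail(9)=1 chase 'b': 1 ⇒ 14;  out=∅∪out(14)=∅
  fail(13) 'cba': from fail(9)=1 chase 'a': 1 ⇒ 2;  out={6}∪out(2)={1,6}
  fail(15) 'bbb': from fail(14)=1 chase 'b': 1 ⇒ 14;  out={7}∪out(14)={7}
  fail(4) 'baac': from fail(3)=5 chase 'c': 5→0 ⇒ 8;  out={0}∪out(8)={0}
  fail(11) 'cbbb': from fail(10)=14 chase 'b': 14 ⇒ 15;  out={4}∪out(15)={4,7}
  fail(12) 'baaa': from fail(3)=5 chase 'a': 5→0 ⇒ 5;  out={5}∪out(5)={1,5}

Run:
[0] read 'b'  n0⇒n1
[1] read 'c'  n1⇒n6  emit P2@[0:1]
[2] read 'b'  n6⇒n9 ·f
[3] read 'a'  n9⇒n13  emit P1@[3:3],P6@[1:3]
[4] read 'b'  n13⇒n7 ·f  emit P3@[2:4]
[5] read 'a'  n7⇒n2 ·f  emit P1@[5:5]
[6] read 'a'  n2⇒n3  emit P1@[6:6]
[7] read 'c'  n3⇒n4  emit P0@[4:7]
[8] read 'a'  n4⇒n5 ·f  emit P1@[8:8]
[9] read 'b'  n5⇒n1 ·f
[10] read 'a'  n1⇒n2  emit P1@[10:10]
[11] read 'a'  n2⇒n3  emit P1@[11:11]
[12] read 'a'  n3⇒n12  emit P1@[12:12],P5@[9:12]
[13] read 'b'  n12⇒n1 ·f
[14] read 'b'  n1⇒n14
[15] read 'b'  n14⇒n15  emit P7@[13:15]
[16] read 'c'  n15⇒n6 ·f  emit P2@[15:16]
[17] read 'a'  n6⇒n5 ·f  emit P1@[17:17]
[18] read 'b'  n5⇒n1 ·f
[19] read 'b'  n1⇒n14
[20] read 'c'  n14⇒n6 ·f  emit P2@[19:20]
[21] read 'b'  n6⇒n9 ·f
[22] read 'b'  n9⇒n10
[23] read 'b'  n10⇒n11  emit P4@[20:23],P7@[21:23]
[24] read 'b'  n11⇒n15 ·f  emit P7@[22:24]
[25] read 'a'  n15⇒n2 ·f  emit P1@[25:25]
[26] read 'b'  n2⇒n7  emit P3@[24:26]
[27] read 'c'  n7⇒n6 ·f  emit P2@[26:27]
[28] read 'b'  n6⇒n9 ·f
[29] read 'a'  n9⇒n13  emit P1@[29:29],P6@[27:29]
[30] read 'c'  n13⇒n8 ·f
[31] read 'b'  n8⇒n9
[32] read 'b'  n9⇒n10
[33] read 'a'  n10⇒n2 ·f  emit P1@[33:33]
[34] read 'b'  n2⇒n7  emit P3@[32:34]
[35] read 'b'  n7⇒n14 ·f
[36] read 'c'  n14⇒n6 ·f  emit P2@[35:36]
[37] read 'b'  n6⇒n9 ·f
[38] read 'b'  n9⇒n10
[39] read 'c'  n10⇒n6 ·f  emit P2@[38:39]
[40] read 'c'  n6⇒n8 ·f
[41] read 'b'  n8⇒n9
[42] read 'a'  n9⇒n13  emit P1@[42:42],P6@[40:42]
[43] read 'a'  n13⇒n3 ·f  emit P1@[43:43]
[44] read 'b'  n3⇒n1 ·f
[45] read 'b'  n1⇒n14
[46] read 'b'  n14⇒n15  emit P7@[44:46]
[47] read 'b'  n15⇒n15 ·f  emit P7@[45:47]
[48] read 'a'  n15⇒n2 ·f  emit P1@[48:48]
[49] read 'b'  n2⇒n7  emit P3@[47:49]
[50] read 'b'  n7⇒n14 ·f
[51] read 'a'  n14⇒n2 ·f  emit P1@[51:51]
[52] read 'c'  n2⇒n8 ·f
[53] read 'a'  n8⇒n5 ·f  emit P1@[53:53]
[54] read 'c'  n5⇒n8 ·f
[55] read 'c'  n8⇒n8 ·f
[56] read 'b'  n8⇒n9
[57] read 'b'  n9⇒n10
[58] read 'b'  n10⇒n11  emit P4@[55:58],P7@[56:58]
[59] read 'c'  n11⇒n6 ·f  emit P2@[58:59]
[60] read 'c'  n6⇒n8 ·f
[61] read 'b'  n8⇒n9
[62] read 'a'  n9⇒n13  emit P1@[62:62],P6@[60:62]
[63] read 'a'  n13⇒n3 ·f  emit P1@[63:63]
[64] read 'c'  n3⇒n4  emit P0@[61:64]
[65] read 'c'  n4⇒n8 ·f

All matches (sorted): [[1,2],[3,1],[3,6],[4,3],[5,1],[6,1],[7,0],[8,1],[10,1],[11,1],[12,1],[12,5],[15,7],[16,2],[17,1],[20,2],[23,4],[23,7],[24,7],[25,1],[26,3],[27,2],[29,1],[29,6],[33,1],[34,3],[36,2],[39,2],[42,1],[42,6],[43,1],[46,7],[47,7],[48,1],[49,3],[51,1],[53,1],[58,4],[58,7],[59,2],[62,1],[62,6],[63,1],[64,0]]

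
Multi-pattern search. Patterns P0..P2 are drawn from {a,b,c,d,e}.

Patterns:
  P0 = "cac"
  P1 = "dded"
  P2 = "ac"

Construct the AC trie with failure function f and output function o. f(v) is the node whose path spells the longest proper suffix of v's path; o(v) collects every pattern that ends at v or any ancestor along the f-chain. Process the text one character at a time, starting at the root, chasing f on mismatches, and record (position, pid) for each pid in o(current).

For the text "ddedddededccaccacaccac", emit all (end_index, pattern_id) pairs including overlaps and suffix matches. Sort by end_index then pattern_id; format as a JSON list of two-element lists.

Build:
Trie (insert patterns):
  n0 'ε': a→8 c→1 d→4
  n1 'c': a→2
  n2 'ca': c→3
  n3 'cac': ·  [P0 ends]
  n4 'd': d→5
  n5 'dd': e→6
  n6 'dde': d→7
  n7 'dded': ·  [P1 ends]
  n8 'a': c→9
  n9 'ac': ·  [P2 ends]

Failure links (BFS by depth):
  fail(1) 'c': from fail(0)=0 chase 'c': 0 ⇒ 0;  out=∅∪out(0)=∅
  fail(4) 'd': from fail(0)=0 chase 'd': 0 ⇒ 0;  out=∅∪out(0)=∅
  fail(8) 'a': from fail(0)=0 chase 'a': 0 ⇒ 0;  out=∅∪out(0)=∅
  fail(2) 'ca': from fail(1)=0 chase 'a': 0 ⇒ 8;  out=∅∪out(8)=∅
  fail(5) 'dd': from fail(4)=0 chase 'd': 0 ⇒ 4;  out=∅∪out(4)=∅
  fail(9) 'ac': from fail(8)=0 chase 'c': 0 ⇒ 1;  out={2}∪out(1)={2}
  fail(3) 'cac': from fail(2)=8 chase 'c': 8 ⇒ 9;  out={0}∪out(9)={0,2}
  fail(6) 'dde': from fail(5)=4 chase 'e': 4→0 ⇒ 0;  out=∅∪out(0)=∅
  fail(7) 'dded': from fail(6)=0 chase 'd': 0 ⇒ 4;  out={1}∪out(4)={1}

Run:
i=0 'd': node 0→4
i=1 'd': node 4→5
i=2 'e': node 5→6
i=3 'd': node 6→7  emit P1@[0:3]
i=4 'd': node 7→5 (via fail)
i=5 'd': node 5→5 (via fail)
i=6 'e': node 5→6
i=7 'd': node 6→7  emit P1@[4:7]
i=8 'e': node 7→0 (via fail)
i=9 'd': node 0→4
i=10 'c': node 4→1 (via fail)
i=11 'c': node 1→1 (via fail)
i=12 'a': node 1→2
i=13 'c': node 2→3  emit P0@[11:13],P2@[12:13]
i=14 'c': node 3→1 (via fail)
i=15 'a': node 1→2
i=16 'c': node 2→3  emit P0@[14:16],P2@[15:16]
i=17 'a': node 3→2 (via fail)
i=18 'c': node 2→3  emit P0@[16:18],P2@[17:18]
i=19 'c': node 3→1 (via fail)
i=20 'a': node 1→2
i=21 'c': node 2→3  emit P0@[19:21],P2@[20:21]

Matches: [[3,1],[7,1],[13,0],[13,2],[16,0],[16,2],[18,0],[18,2],[21,0],[21,2]]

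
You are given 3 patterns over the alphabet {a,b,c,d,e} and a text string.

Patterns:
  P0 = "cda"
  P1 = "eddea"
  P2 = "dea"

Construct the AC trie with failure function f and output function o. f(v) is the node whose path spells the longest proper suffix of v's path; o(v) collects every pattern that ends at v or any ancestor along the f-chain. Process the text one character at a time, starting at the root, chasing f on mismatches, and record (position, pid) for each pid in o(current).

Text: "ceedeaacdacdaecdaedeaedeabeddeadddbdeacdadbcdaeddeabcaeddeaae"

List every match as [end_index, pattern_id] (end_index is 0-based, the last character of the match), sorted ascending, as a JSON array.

Construct AC machine:
Trie nodes:
  n0 'ε': c→1 d→9 e→4
  n1 'c': d→2
  n2 'cd': a→3
  n3 'cda': ·  ←P0
  n4 'e': d→5
  n5 'ed': d→6
  n6 'edd': e→7
  n7 'edde': a→8
  n8 'eddea': ·  ←P1
  n9 'd': e→10
  n10 'de': a→11
  n11 'dea': ·  ←P2

BFS fail/out derivation:
  n1('c'): parent n0 fail=0; on 'c' 0 → fail=0;  out ∅∪∅=∅
  n4('e'): parent n0 fail=0; on 'e' 0 → fail=0;  out ∅∪∅=∅
  n9('d'): parent n0 fail=0; on 'd' 0 → fail=0;  out ∅∪∅=∅
  n2('cd'): parent n1 fail=0; on 'd' 0 → fail=9;  out ∅∪∅=∅
  n5('ed'): parent n4 fail=0; on 'd' 0 → fail=9;  out ∅∪∅=∅
  n10('de'): parent n9 fail=0; on 'e' 0 → fail=4;  out ∅∪∅=∅
  n3('cda'): parent n2 fail=9; on 'a' 9→0 → fail=0;  out {0}∪∅={0}
  n6('edd'): parent n5 fail=9; on 'd' 9→0 → fail=9;  out ∅∪∅=∅
  n11('dea'): parent n10 fail=4; on 'a' 4→0 → fail=0;  out {2}∪∅={2}
  n7('edde'): parent n6 fail=9; on 'e' 9 → fail=10;  out ∅∪∅=∅
  n8('eddea'): parent n7 fail=10; on 'a' 10 → fail=11;  out {1}∪{2}={1,2}

Run:
pos 0 'c': at 1
pos 1 'e': at 4 (fail-walked)
pos 2 'e': at 4 (fail-walked)
pos 3 'd': at 5
pos 4 'e': at 10 (fail-walked)
pos 5 'a': at 11  ** P2@[3:5]
pos 6 'a': at 0 (fail-walked)
pos 7 'c': at 1
pos 8 'd': at 2
pos 9 'a': at 3  ** P0@[7:9]
pos 10 'c': at 1 (fail-walked)
pos 11 'd': at 2
pos 12 'a': at 3  ** P0@[10:12]
pos 13 'e': at 4 (fail-walked)
pos 14 'c': at 1 (fail-walked)
pos 15 'd': at 2
pos 16 'a': at 3  ** P0@[14:16]
pos 17 'e': at 4 (fail-walked)
pos 18 'd': at 5
pos 19 'e': at 10 (fail-walked)
pos 20 'a': at 11  ** P2@[18:20]
pos 21 'e': at 4 (fail-walked)
pos 22 'd': at 5
pos 23 'e': at 10 (fail-walked)
pos 24 'a': at 11  ** P2@[22:24]
pos 25 'b': at 0 (fail-walked)
pos 26 'e': at 4
pos 27 'd': at 5
pos 28 'd': at 6
pos 29 'e': at 7
pos 30 'a': at 8  ** P1@[26:30],P2@[28:30]
pos 31 'd': at 9 (fail-walked)
pos 32 'd': at 9 (fail-walked)
pos 33 'd': at 9 (fail-walked)
pos 34 'b': at 0 (fail-walked)
pos 35 'd': at 9
pos 36 'e': at 10
pos 37 'a': at 11  ** P2@[35:37]
pos 38 'c': at 1 (fail-walked)
pos 39 'd': at 2
pos 40 'a': at 3  ** P0@[38:40]
pos 41 'd': at 9 (fail-walked)
pos 42 'b': at 0 (fail-walked)
pos 43 'c': at 1
pos 44 'd': at 2
pos 45 'a': at 3  ** P0@[43:45]
pos 46 'e': at 4 (fail-walked)
pos 47 'd': at 5
pos 48 'd': at 6
pos 49 'e': at 7
pos 50 'a': at 8  ** P1@[46:50],P2@[48:50]
pos 51 'b': at 0 (fail-walked)
pos 52 'c': at 1
pos 53 'a': at 0 (fail-walked)
pos 54 'e': at 4
pos 55 'd': at 5
pos 56 'd': at 6
pos 57 'e': at 7
pos 58 'a': at 8  ** P1@[54:58],P2@[56:58]
pos 59 'a': at 0 (fail-walked)
pos 60 'e': at 4

Matches: [[5,2],[9,0],[12,0],[16,0],[20,2],[24,2],[30,1],[30,2],[37,2],[40,0],[45,0],[50,1],[50,2],[58,1],[58,2]]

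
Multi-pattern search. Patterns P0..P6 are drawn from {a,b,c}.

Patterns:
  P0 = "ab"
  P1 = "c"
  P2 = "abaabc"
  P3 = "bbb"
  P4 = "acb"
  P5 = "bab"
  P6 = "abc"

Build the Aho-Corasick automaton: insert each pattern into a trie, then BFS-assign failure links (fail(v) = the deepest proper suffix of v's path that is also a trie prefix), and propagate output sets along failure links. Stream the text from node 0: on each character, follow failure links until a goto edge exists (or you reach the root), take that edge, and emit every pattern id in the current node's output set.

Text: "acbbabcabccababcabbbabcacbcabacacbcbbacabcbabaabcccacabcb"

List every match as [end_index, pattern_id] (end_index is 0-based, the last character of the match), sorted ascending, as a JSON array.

Build automaton:
Trie (insert patterns):
  0='ε' goto a→1 b→8 c→3
  1='a' goto b→2 c→11
  2='ab' goto a→4 c→15  [P0 ends]
  3='c' goto ·  [P1 ends]
  4='aba' goto a→5
  5='abaa' goto b→6
  6='abaab' goto c→7
  7='abaabc' goto ·  [P2 ends]
  8='b' goto a→13 b→9
  9='bb' goto b→10
  10='bbb' goto ·  [P3 ends]
  11='ac' goto b→12
  12='acb' goto ·  [P4 ends]
  13='ba' goto b→14
  14='bab' goto ·  [P5 ends]
  15='abc' goto ·  [P6 ends]

BFS fail/out derivation:
  fail(1) 'a': from fail(0)=0 chase 'a': 0 ⇒ 0;  out=∅∪out(0)=∅
  fail(3) 'c': from fail(0)=0 chase 'c': 0 ⇒ 0;  out={1}∪out(0)={1}
  fail(8) 'b': from fail(0)=0 chase 'b': 0 ⇒ 0;  out=∅∪out(0)=∅
  fail(2) 'ab': from fail(1)=0 chase 'b': 0 ⇒ 8;  out={0}∪out(8)={0}
  fail(9) 'bb': from fail(8)=0 chase 'b': 0 ⇒ 8;  out=∅∪out(8)=∅
  fail(11) 'ac': from fail(1)=0 chase 'c': 0 ⇒ 3;  out=∅∪out(3)={1}
  fail(13) 'ba': from fail(8)=0 chase 'a': 0 ⇒ 1;  out=∅∪out(1)=∅
  fail(4) 'aba': from fail(2)=8 chase 'a': 8 ⇒ 13;  out=∅∪out(13)=∅
  fail(10) 'bbb': from fail(9)=8 chase 'b': 8 ⇒ 9;  out={3}∪out(9)={3}
  fail(12) 'acb': from fail(11)=3 chase 'b': 3→0 ⇒ 8;  out={4}∪out(8)={4}
  fail(14) 'bab': from fail(13)=1 chase 'b': 1 ⇒ 2;  out={5}∪out(2)={0,5}
  fail(15) 'abc': from fail(2)=8 chase 'c': 8→0 ⇒ 3;  out={6}∪out(3)={1,6}
  fail(5) 'abaa': from fail(4)=13 chase 'a': 13→1→0 ⇒ 1;  out=∅∪out(1)=∅
  fail(6) 'abaab': from fail(5)=1 chase 'b': 1 ⇒ 2;  out=∅∪out(2)={0}
  fail(7) 'abaabc': from fail(6)=2 chase 'c': 2 ⇒ 15;  out={2}∪out(15)={1,2,6}

Text stream:
[0] read 'a'  n0⇒n1
[1] read 'c'  n1⇒n11  → match P1@[1:1]
[2] read 'b'  n11⇒n12  → match P4@[0:2]
[3] read 'b'  n12⇒n9 ·f
[4] read 'a'  n9⇒n13 ·f
[5] read 'b'  n13⇒n14  → match P0@[4:5],P5@[3:5]
[6] read 'c'  n14⇒n15 ·f  → match P1@[6:6],P6@[4:6]
[7] read 'a'  n15⇒n1 ·f
[8] read 'b'  n1⇒n2  → match P0@[7:8]
[9] read 'c'  n2⇒n15  → match P1@[9:9],P6@[7:9]
[10] read 'c'  n15⇒n3 ·f  → match P1@[10:10]
[11] read 'a'  n3⇒n1 ·f
[12] read 'b'  n1⇒n2  → match P0@[11:12]
[13] read 'a'  n2⇒n4
[14] read 'b'  n4⇒n14 ·f  → match P0@[13:14],P5@[12:14]
[15] read 'c'  n14⇒n15 ·f  → match P1@[15:15],P6@[13:15]
[16] read 'a'  n15⇒n1 ·f
[17] read 'b'  n1⇒n2  → match P0@[16:17]
[18] read 'b'  n2⇒n9 ·f
[19] read 'b'  n9⇒n10  → match P3@[17:19]
[20] read 'a'  n10⇒n13 ·f
[21] read 'b'  n13⇒n14  → match P0@[20:21],P5@[19:21]
[22] read 'c'  n14⇒n15 ·f  → match P1@[22:22],P6@[20:22]
[23] read 'a'  n15⇒n1 ·f
[24] read 'c'  n1⇒n11  → match P1@[24:24]
[25] read 'b'  n11⇒n12  → match P4@[23:25]
[26] read 'c'  n12⇒n3 ·f  → match P1@[26:26]
[27] read 'a'  n3⇒n1 ·f
[28] read 'b'  n1⇒n2  → match P0@[27:28]
[29] read 'a'  n2⇒n4
[30] read 'c'  n4⇒n11 ·f  → match P1@[30:30]
[31] read 'a'  n11⇒n1 ·f
[32] read 'c'  n1⇒n11  → match P1@[32:32]
[33] read 'b'  n11⇒n12  → match P4@[31:33]
[34] read 'c'  n12⇒n3 ·f  → match P1@[34:34]
[35] read 'b'  n3⇒n8 ·f
[36] read 'b'  n8⇒n9
[37] read 'a'  n9⇒n13 ·f
[38] read 'c'  n13⇒n11 ·f  → match P1@[38:38]
[39] read 'a'  n11⇒n1 ·f
[40] read 'b'  n1⇒n2  → match P0@[39:40]
[41] read 'c'  n2⇒n15  → match P1@[41:41],P6@[39:41]
[42] read 'b'  n15⇒n8 ·f
[43] read 'a'  n8⇒n13
[44] read 'b'  n13⇒n14  → match P0@[43:44],P5@[42:44]
[45] read 'a'  n14⇒n4 ·f
[46] read 'a'  n4⇒n5
[47] read 'b'  n5⇒n6  → match P0@[46:47]
[48] read 'c'  n6⇒n7  → match P1@[48:48],P2@[43:48],P6@[46:48]
[49] read 'c'  n7⇒n3 ·f  → match P1@[49:49]
[50] read 'c'  n3⇒n3 ·f  → match P1@[50:50]
[51] read 'a'  n3⇒n1 ·f
[52] read 'c'  n1⇒n11  → match P1@[52:52]
[53] read 'a'  n11⇒n1 ·f
[54] read 'b'  n1⇒n2  → match P0@[53:54]
[55] read 'c'  n2⇒n15  → match P1@[55:55],P6@[53:55]
[56] read 'b'  n15⇒n8 ·f

Result: [[1,1],[2,4],[5,0],[5,5],[6,1],[6,6],[8,0],[9,1],[9,6],[10,1],[12,0],[14,0],[14,5],[15,1],[15,6],[17,0],[19,3],[21,0],[21,5],[22,1],[22,6],[24,1],[25,4],[26,1],[28,0],[30,1],[32,1],[33,4],[34,1],[38,1],[40,0],[41,1],[41,6],[44,0],[44,5],[47,0],[48,1],[48,2],[48,6],[49,1],[50,1],[52,1],[54,0],[55,1],[55,6]]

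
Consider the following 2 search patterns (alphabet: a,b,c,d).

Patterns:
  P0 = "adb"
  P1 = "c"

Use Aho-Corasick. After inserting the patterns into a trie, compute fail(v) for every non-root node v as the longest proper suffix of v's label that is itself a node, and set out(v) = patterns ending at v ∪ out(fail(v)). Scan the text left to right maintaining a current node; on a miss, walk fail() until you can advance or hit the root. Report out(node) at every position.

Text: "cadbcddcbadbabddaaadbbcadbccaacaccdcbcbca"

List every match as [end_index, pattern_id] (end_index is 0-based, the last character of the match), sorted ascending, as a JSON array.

Build automaton:
Trie (insert patterns):
  0='ε' goto a→1 c→4
  1='a' goto d→2
  2='ad' goto b→3
  3='adb' goto ·  ←P0
  4='c' goto ·  ←P1

BFS fail/out derivation:
  fail(1) 'a': from fail(0)=0 chase 'a': 0 ⇒ 0;  out=∅∪out(0)=∅
  fail(4) 'c': from fail(0)=0 chase 'c': 0 ⇒ 0;  out={1}∪out(0)={1}
  fail(2) 'ad': from fail(1)=0 chase 'd': 0 ⇒ 0;  out=∅∪out(0)=∅
  fail(3) 'adb': from fail(2)=0 chase 'b': 0 ⇒ 0;  out={0}∪out(0)={0}

Scan:
[0] read 'c'  n0⇒n4  ** P1@[0:0]
[1] read 'a'  n4⇒n1 (fail-walked)
[2] read 'd'  n1⇒n2
[3] read 'b'  n2⇒n3  ** P0@[1:3]
[4] read 'c'  n3⇒n4 (fail-walked)  ** P1@[4:4]
[5] read 'd'  n4⇒n0 (fail-walked)
[6] read 'd'  n0⇒n0
[7] read 'c'  n0⇒n4  ** P1@[7:7]
[8] read 'b'  n4⇒n0 (fail-walked)
[9] read 'a'  n0⇒n1
[10] read 'd'  n1⇒n2
[11] read 'b'  n2⇒n3  ** P0@[9:11]
[12] read 'a'  n3⇒n1 (fail-walked)
[13] read 'b'  n1⇒n0 (fail-walked)
[14] read 'd'  n0⇒n0
[15] read 'd'  n0⇒n0
[16] read 'a'  n0⇒n1
[17] read 'a'  n1⇒n1 (fail-walked)
[18] read 'a'  n1⇒n1 (fail-walked)
[19] read 'd'  n1⇒n2
[20] read 'b'  n2⇒n3  ** P0@[18:20]
[21] read 'b'  n3⇒n0 (fail-walked)
[22] read 'c'  n0⇒n4  ** P1@[22:22]
[23] read 'a'  n4⇒n1 (fail-walked)
[24] read 'd'  n1⇒n2
[25] read 'b'  n2⇒n3  ** P0@[23:25]
[26] read 'c'  n3⇒n4 (fail-walked)  ** P1@[26:26]
[27] read 'c'  n4⇒n4 (fail-walked)  ** P1@[27:27]
[28] read 'a'  n4⇒n1 (fail-walked)
[29] read 'a'  n1⇒n1 (fail-walked)
[30] read 'c'  n1⇒n4 (fail-walked)  ** P1@[30:30]
[31] read 'a'  n4⇒n1 (fail-walked)
[32] read 'c'  n1⇒n4 (fail-walked)  ** P1@[32:32]
[33] read 'c'  n4⇒n4 (fail-walked)  ** P1@[33:33]
[34] read 'd'  n4⇒n0 (fail-walked)
[35] read 'c'  n0⇒n4  ** P1@[35:35]
[36] read 'b'  n4⇒n0 (fail-walked)
[37] read 'c'  n0⇒n4  ** P1@[37:37]
[38] read 'b'  n4⇒n0 (fail-walked)
[39] read 'c'  n0⇒n4  ** P1@[39:39]
[40] read 'a'  n4⇒n1 (fail-walked)

Matches: [[0,1],[3,0],[4,1],[7,1],[11,0],[20,0],[22,1],[25,0],[26,1],[27,1],[30,1],[32,1],[33,1],[35,1],[37,1],[39,1]]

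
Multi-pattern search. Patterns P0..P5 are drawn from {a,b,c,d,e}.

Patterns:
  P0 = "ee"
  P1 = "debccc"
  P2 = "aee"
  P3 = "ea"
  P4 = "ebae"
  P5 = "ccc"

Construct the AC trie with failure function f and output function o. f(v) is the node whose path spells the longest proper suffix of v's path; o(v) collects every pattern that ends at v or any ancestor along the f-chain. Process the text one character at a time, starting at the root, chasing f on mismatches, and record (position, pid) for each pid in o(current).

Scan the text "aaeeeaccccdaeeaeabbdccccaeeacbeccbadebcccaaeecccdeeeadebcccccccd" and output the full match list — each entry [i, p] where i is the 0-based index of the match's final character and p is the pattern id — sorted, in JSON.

Build:
Trie nodes:
  n0 'ε': a→9 c→16 d→3 e→1
  n1 'e': a→12 b→13 e→2
  n2 'ee': ·  ←P0
  n3 'd': e→4
  n4 'de': b→5
  n5 'deb': c→6
  n6 'debc': c→7
  n7 'debcc': c→8
  n8 'debccc': ·  ←P1
  n9 'a': e→10
  n10 'ae': e→11
  n11 'aee': ·  ←P2
  n12 'ea': ·  ←P3
  n13 'eb': a→14
  n14 'eba': e→15
  n15 'ebae': ·  ←P4
  n16 'c': c→17
  n17 'cc': c→18
  n18 'ccc': ·  ←P5

Failure links (BFS by depth):
  fail(1) 'e': from fail(0)=0 chase 'e': 0 ⇒ 0;  out=∅∪out(0)=∅
  fail(3) 'd': from fail(0)=0 chase 'd': 0 ⇒ 0;  out=∅∪out(0)=∅
  fail(9) 'a': from fail(0)=0 chase 'a': 0 ⇒ 0;  out=∅∪out(0)=∅
  fail(16) 'c': from fail(0)=0 chase 'c': 0 ⇒ 0;  out=∅∪out(0)=∅
  fail(2) 'ee': from fail(1)=0 chase 'e': 0 ⇒ 1;  out={0}∪out(1)={0}
  fail(4) 'de': from fail(3)=0 chase 'e': 0 ⇒ 1;  out=∅∪out(1)=∅
  fail(10) 'ae': from fail(9)=0 chase 'e': 0 ⇒ 1;  out=∅∪out(1)=∅
  fail(12) 'ea': from fail(1)=0 chase 'a': 0 ⇒ 9;  out={3}∪out(9)={3}
  fail(13) 'eb': from fail(1)=0 chase 'b': 0 ⇒ 0;  out=∅∪out(0)=∅
  fail(17) 'cc': from fail(16)=0 chase 'c': 0 ⇒ 16;  out=∅∪out(16)=∅
  fail(5) 'deb': from fail(4)=1 chase 'b': 1 ⇒ 13;  out=∅∪out(13)=∅
  fail(11) 'aee': from fail(10)=1 chase 'e': 1 ⇒ 2;  out={2}∪out(2)={0,2}
  fail(14) 'eba': from fail(13)=0 chase 'a': 0 ⇒ 9;  out=∅∪out(9)=∅
  fail(18) 'ccc': from fail(17)=16 chase 'c': 16 ⇒ 17;  out={5}∪out(17)={5}
  fail(6) 'debc': from fail(5)=13 chase 'c': 13→0 ⇒ 16;  out=∅∪out(16)=∅
  fail(15) 'ebae': from fail(14)=9 chase 'e': 9 ⇒ 10;  out={4}∪out(10)={4}
  fail(7) 'debcc': from fail(6)=16 chase 'c': 16 ⇒ 17;  out=∅∪out(17)=∅
  fail(8) 'debccc': from fail(7)=17 chase 'c': 17 ⇒ 18;  out={1}∪out(18)={1,5}

Scan:
pos 0 'a': at 9
pos 1 'a': at 9 (via fail)
pos 2 'e': at 10
pos 3 'e': at 11  emit P0@[2:3],P2@[1:3]
pos 4 'e': at 2 (via fail)  emit P0@[3:4]
pos 5 'a': at 12 (via fail)  emit P3@[4:5]
pos 6 'c': at 16 (via fail)
pos 7 'c': at 17
pos 8 'c': at 18  emit P5@[6:8]
pos 9 'c': at 18 (via fail)  emit P5@[7:9]
pos 10 'd': at 3 (via fail)
pos 11 'a': at 9 (via fail)
pos 12 'e': at 10
pos 13 'e': at 11  emit P0@[12:13],P2@[11:13]
pos 14 'a': at 12 (via fail)  emit P3@[13:14]
pos 15 'e': at 10 (via fail)
pos 16 'a': at 12 (via fail)  emit P3@[15:16]
pos 17 'b': at 0 (via fail)
pos 18 'b': at 0
pos 19 'd': at 3
pos 20 'c': at 16 (via fail)
pos 21 'c': at 17
pos 22 'c': at 18  emit P5@[20:22]
pos 23 'c': at 18 (via fail)  emit P5@[21:23]
pos 24 'a': at 9 (via fail)
pos 25 'e': at 10
pos 26 'e': at 11  emit P0@[25:26],P2@[24:26]
pos 27 'a': at 12 (via fail)  emit P3@[26:27]
pos 28 'c': at 16 (via fail)
pos 29 'b': at 0 (via fail)
pos 30 'e': at 1
pos 31 'c': at 16 (via fail)
pos 32 'c': at 17
pos 33 'b': at 0 (via fail)
pos 34 'a': at 9
pos 35 'd': at 3 (via fail)
pos 36 'e': at 4
pos 37 'b': at 5
pos 38 'c': at 6
pos 39 'c': at 7
pos 40 'c': at 8  emit P1@[35:40],P5@[38:40]
pos 41 'a': at 9 (via fail)
pos 42 'a': at 9 (via fail)
pos 43 'e': at 10
pos 44 'e': at 11  emit P0@[43:44],P2@[42:44]
pos 45 'c': at 16 (via fail)
pos 46 'c': at 17
pos 47 'c': at 18  emit P5@[45:47]
pos 48 'd': at 3 (via fail)
pos 49 'e': at 4
pos 50 'e': at 2 (via fail)  emit P0@[49:50]
pos 51 'e': at 2 (via fail)  emit P0@[50:51]
pos 52 'a': at 12 (via fail)  emit P3@[51:52]
pos 53 'd': at 3 (via fail)
pos 54 'e': at 4
pos 55 'b': at 5
pos 56 'c': at 6
pos 57 'c': at 7
pos 58 'c': at 8  emit P1@[53:58],P5@[56:58]
pos 59 'c': at 18 (via fail)  emit P5@[57:59]
pos 60 'c': at 18 (via fail)  emit P5@[58:60]
pos 61 'c': at 18 (via fail)  emit P5@[59:61]
pos 62 'c': at 18 (via fail)  emit P5@[60:62]
pos 63 'd': at 3 (via fail)

All matches (sorted): [[3,0],[3,2],[4,0],[5,3],[8,5],[9,5],[13,0],[13,2],[14,3],[16,3],[22,5],[23,5],[26,0],[26,2],[27,3],[40,1],[40,5],[44,0],[44,2],[47,5],[50,0],[51,0],[52,3],[58,1],[58,5],[59,5],[60,5],[61,5],[62,5]]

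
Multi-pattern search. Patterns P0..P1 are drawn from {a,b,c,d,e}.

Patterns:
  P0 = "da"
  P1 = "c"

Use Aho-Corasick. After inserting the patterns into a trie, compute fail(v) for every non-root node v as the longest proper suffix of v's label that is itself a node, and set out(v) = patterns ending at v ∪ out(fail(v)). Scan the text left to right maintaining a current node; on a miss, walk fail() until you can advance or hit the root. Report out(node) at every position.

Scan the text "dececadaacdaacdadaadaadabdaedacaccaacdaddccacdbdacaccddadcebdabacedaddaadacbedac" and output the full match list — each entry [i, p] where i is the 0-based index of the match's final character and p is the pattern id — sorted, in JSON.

Build:
Trie (insert patterns):
  n0 'ε': c→3 d→1
  n1 'd': a→2
  n2 'da': ·  [P0 ends]
  n3 'c': ·  [P1 ends]

BFS fail/out derivation:
  fail(1) 'd': from fail(0)=0 chase 'd': 0 ⇒ 0;  out=∅∪out(0)=∅
  fail(3) 'c': from fail(0)=0 chase 'c': 0 ⇒ 0;  out={1}∪out(0)={1}
  fail(2) 'da': from fail(1)=0 chase 'a': 0 ⇒ 0;  out={0}∪out(0)={0}

Scan:
[0] read 'd'  n0⇒n1
[1] read 'e'  n1⇒n0 (via fail)
[2] read 'c'  n0⇒n3  ** P1@[2:2]
[3] read 'e'  n3⇒n0 (via fail)
[4] read 'c'  n0⇒n3  ** P1@[4:4]
[5] read 'a'  n3⇒n0 (via fail)
[6] read 'd'  n0⇒n1
[7] read 'a'  n1⇒n2  ** P0@[6:7]
[8] read 'a'  n2⇒n0 (via fail)
[9] read 'c'  n0⇒n3  ** P1@[9:9]
[10] read 'd'  n3⇒n1 (via fail)
[11] read 'a'  n1⇒n2  ** P0@[10:11]
[12] read 'a'  n2⇒n0 (via fail)
[13] read 'c'  n0⇒n3  ** P1@[13:13]
[14] read 'd'  n3⇒n1 (via fail)
[15] read 'a'  n1⇒n2  ** P0@[14:15]
[16] read 'd'  n2⇒n1 (via fail)
[17] read 'a'  n1⇒n2  ** P0@[16:17]
[18] read 'a'  n2⇒n0 (via fail)
[19] read 'd'  n0⇒n1
[20] read 'a'  n1⇒n2  ** P0@[19:20]
[21] read 'a'  n2⇒n0 (via fail)
[22] read 'd'  n0⇒n1
[23] read 'a'  n1⇒n2  ** P0@[22:23]
[24] read 'b'  n2⇒n0 (via fail)
[25] read 'd'  n0⇒n1
[26] read 'a'  n1⇒n2  ** P0@[25:26]
[27] read 'e'  n2⇒n0 (via fail)
[28] read 'd'  n0⇒n1
[29] read 'a'  n1⇒n2  ** P0@[28:29]
[30] read 'c'  n2⇒n3 (via fail)  ** P1@[30:30]
[31] read 'a'  n3⇒n0 (via fail)
[32] read 'c'  n0⇒n3  ** P1@[32:32]
[33] read 'c'  n3⇒n3 (via fail)  ** P1@[33:33]
[34] read 'a'  n3⇒n0 (via fail)
[35] read 'a'  n0⇒n0
[36] read 'c'  n0⇒n3  ** P1@[36:36]
[37] read 'd'  n3⇒n1 (via fail)
[38] read 'a'  n1⇒n2  ** P0@[37:38]
[39] read 'd'  n2⇒n1 (via fail)
[40] read 'd'  n1⇒n1 (via fail)
[41] read 'c'  n1⇒n3 (via fail)  ** P1@[41:41]
[42] read 'c'  n3⇒n3 (via fail)  ** P1@[42:42]
[43] read 'a'  n3⇒n0 (via fail)
[44] read 'c'  n0⇒n3  ** P1@[44:44]
[45] read 'd'  n3⇒n1 (via fail)
[46] read 'b'  n1⇒n0 (via fail)
[47] read 'd'  n0⇒n1
[48] read 'a'  n1⇒n2  ** P0@[47:48]
[49] read 'c'  n2⇒n3 (via fail)  ** P1@[49:49]
[50] read 'a'  n3⇒n0 (via fail)
[51] read 'c'  n0⇒n3  ** P1@[51:51]
[52] read 'c'  n3⇒n3 (via fail)  ** P1@[52:52]
[53] read 'd'  n3⇒n1 (via fail)
[54] read 'd'  n1⇒n1 (via fail)
[55] read 'a'  n1⇒n2  ** P0@[54:55]
[56] read 'd'  n2⇒n1 (via fail)
[57] read 'c'  n1⇒n3 (via fail)  ** P1@[57:57]
[58] read 'e'  n3⇒n0 (via fail)
[59] read 'b'  n0⇒n0
[60] read 'd'  n0⇒n1
[61] read 'a'  n1⇒n2  ** P0@[60:61]
[62] read 'b'  n2⇒n0 (via fail)
[63] read 'a'  n0⇒n0
[64] read 'c'  n0⇒n3  ** P1@[64:64]
[65] read 'e'  n3⇒n0 (via fail)
[66] read 'd'  n0⇒n1
[67] read 'a'  n1⇒n2  ** P0@[66:67]
[68] read 'd'  n2⇒n1 (via fail)
[69] read 'd'  n1⇒n1 (via fail)
[70] read 'a'  n1⇒n2  ** P0@[69:70]
[71] read 'a'  n2⇒n0 (via fail)
[72] read 'd'  n0⇒n1
[73] read 'a'  n1⇒n2  ** P0@[72:73]
[74] read 'c'  n2⇒n3 (via fail)  ** P1@[74:74]
[75] read 'b'  n3⇒n0 (via fail)
[76] read 'e'  n0⇒n0
[77] read 'd'  n0⇒n1
[78] read 'a'  n1⇒n2  ** P0@[77:78]
[79] read 'c'  n2⇒n3 (via fail)  ** P1@[79:79]

All matches (sorted): [[2,1],[4,1],[7,0],[9,1],[11,0],[13,1],[15,0],[17,0],[20,0],[23,0],[26,0],[29,0],[30,1],[32,1],[33,1],[36,1],[38,0],[41,1],[42,1],[44,1],[48,0],[49,1],[51,1],[52,1],[55,0],[57,1],[61,0],[64,1],[67,0],[70,0],[73,0],[74,1],[78,0],[79,1]]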